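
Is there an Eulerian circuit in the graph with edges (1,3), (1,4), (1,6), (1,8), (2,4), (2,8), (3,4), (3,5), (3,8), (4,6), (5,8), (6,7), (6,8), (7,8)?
Yes (the graph is connected and all 8 vertices have even degree)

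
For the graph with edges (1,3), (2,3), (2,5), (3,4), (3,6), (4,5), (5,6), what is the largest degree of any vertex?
4 (attained at vertex 3)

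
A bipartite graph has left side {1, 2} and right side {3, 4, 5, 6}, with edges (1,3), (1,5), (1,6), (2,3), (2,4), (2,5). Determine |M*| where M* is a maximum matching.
2 (matching: (1,6), (2,5); upper bound min(|L|,|R|) = min(2,4) = 2)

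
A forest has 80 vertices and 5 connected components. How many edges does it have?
75 (Each of the 5 component trees on V_i vertices has V_i - 1 edges; summing gives V - C = 80 - 5 = 75)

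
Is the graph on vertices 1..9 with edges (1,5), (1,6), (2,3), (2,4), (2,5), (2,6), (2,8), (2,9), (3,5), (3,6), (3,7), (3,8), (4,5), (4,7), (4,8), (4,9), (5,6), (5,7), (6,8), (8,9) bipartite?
No (odd cycle of length 3: 5 -> 1 -> 6 -> 5)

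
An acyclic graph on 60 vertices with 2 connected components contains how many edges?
58 (Each of the 2 component trees on V_i vertices has V_i - 1 edges; summing gives V - C = 60 - 2 = 58)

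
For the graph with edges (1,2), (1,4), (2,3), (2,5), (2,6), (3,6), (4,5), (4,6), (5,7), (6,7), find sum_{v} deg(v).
20 (handshake: sum of degrees = 2|E| = 2 x 10 = 20)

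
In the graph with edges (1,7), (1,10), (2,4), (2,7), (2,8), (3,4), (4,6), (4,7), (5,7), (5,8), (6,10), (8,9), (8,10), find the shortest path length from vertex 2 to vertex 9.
2 (path: 2 -> 8 -> 9, 2 edges)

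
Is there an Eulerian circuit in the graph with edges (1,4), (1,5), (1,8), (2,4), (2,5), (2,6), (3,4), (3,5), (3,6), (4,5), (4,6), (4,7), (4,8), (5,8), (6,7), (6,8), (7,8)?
No (8 vertices have odd degree: {1, 2, 3, 4, 5, 6, 7, 8}; Eulerian circuit requires 0)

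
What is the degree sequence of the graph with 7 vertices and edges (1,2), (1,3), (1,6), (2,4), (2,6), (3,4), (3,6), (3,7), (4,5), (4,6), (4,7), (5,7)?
[5, 4, 4, 3, 3, 3, 2] (degrees: deg(1)=3, deg(2)=3, deg(3)=4, deg(4)=5, deg(5)=2, deg(6)=4, deg(7)=3)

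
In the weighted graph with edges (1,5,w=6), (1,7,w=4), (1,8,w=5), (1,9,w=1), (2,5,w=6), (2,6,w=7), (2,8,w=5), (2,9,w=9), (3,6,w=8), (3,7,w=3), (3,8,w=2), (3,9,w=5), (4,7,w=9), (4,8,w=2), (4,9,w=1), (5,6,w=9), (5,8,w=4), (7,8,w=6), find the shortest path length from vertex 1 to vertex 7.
4 (path: 1 -> 7; weights 4 = 4)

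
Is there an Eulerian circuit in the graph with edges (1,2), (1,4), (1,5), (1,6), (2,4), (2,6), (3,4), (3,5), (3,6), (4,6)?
No (2 vertices have odd degree: {2, 3}; Eulerian circuit requires 0)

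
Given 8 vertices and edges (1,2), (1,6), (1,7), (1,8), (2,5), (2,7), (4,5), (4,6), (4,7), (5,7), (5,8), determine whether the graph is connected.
No, it has 2 components: {1, 2, 4, 5, 6, 7, 8}, {3}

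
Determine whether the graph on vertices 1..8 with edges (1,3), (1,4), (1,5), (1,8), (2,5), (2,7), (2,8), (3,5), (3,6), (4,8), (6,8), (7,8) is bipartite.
No (odd cycle of length 3: 5 -> 1 -> 3 -> 5)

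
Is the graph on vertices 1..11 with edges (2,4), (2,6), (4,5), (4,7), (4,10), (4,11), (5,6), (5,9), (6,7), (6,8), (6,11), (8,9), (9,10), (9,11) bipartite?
Yes. Partition: {1, 2, 3, 5, 7, 8, 10, 11}, {4, 6, 9}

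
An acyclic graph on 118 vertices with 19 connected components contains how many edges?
99 (Each of the 19 component trees on V_i vertices has V_i - 1 edges; summing gives V - C = 118 - 19 = 99)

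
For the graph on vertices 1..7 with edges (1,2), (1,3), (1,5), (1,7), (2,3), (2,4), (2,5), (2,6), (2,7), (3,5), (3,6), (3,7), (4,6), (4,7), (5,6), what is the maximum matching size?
3 (matching: (1,5), (2,6), (3,7); upper bound floor(n/2) = floor(7/2) = 3)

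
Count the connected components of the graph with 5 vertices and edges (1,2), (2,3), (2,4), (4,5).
1 (components: {1, 2, 3, 4, 5})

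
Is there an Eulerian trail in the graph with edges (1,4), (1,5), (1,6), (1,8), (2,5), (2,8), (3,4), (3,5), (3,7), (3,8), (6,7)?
Yes (the graph is connected and exactly 2 vertices have odd degree: {5, 8}; any Eulerian path must start and end at those)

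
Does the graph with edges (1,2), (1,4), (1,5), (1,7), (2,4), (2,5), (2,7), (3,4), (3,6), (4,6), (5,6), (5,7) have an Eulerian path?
Yes (the graph is connected and exactly 2 vertices have odd degree: {6, 7}; any Eulerian path must start and end at those)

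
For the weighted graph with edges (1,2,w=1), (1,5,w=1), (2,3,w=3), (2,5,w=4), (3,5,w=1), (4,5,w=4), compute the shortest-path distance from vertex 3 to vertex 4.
5 (path: 3 -> 5 -> 4; weights 1 + 4 = 5)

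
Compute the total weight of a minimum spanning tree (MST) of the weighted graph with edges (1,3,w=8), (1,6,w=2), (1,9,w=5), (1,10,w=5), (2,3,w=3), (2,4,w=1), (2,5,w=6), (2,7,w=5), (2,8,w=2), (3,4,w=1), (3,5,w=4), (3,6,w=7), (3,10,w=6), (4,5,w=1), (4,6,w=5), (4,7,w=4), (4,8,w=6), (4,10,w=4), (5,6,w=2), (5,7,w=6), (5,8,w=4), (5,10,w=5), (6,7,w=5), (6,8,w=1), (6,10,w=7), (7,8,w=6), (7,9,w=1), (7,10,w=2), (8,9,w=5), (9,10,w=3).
15 (MST edges: (1,6,w=2), (2,4,w=1), (2,8,w=2), (3,4,w=1), (4,5,w=1), (4,10,w=4), (6,8,w=1), (7,9,w=1), (7,10,w=2); sum of weights 2 + 1 + 2 + 1 + 1 + 4 + 1 + 1 + 2 = 15)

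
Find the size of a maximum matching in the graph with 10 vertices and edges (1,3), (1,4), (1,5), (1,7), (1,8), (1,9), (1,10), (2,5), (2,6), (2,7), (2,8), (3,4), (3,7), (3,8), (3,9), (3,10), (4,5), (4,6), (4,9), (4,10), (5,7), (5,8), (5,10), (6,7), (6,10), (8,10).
5 (matching: (1,5), (2,8), (3,7), (4,9), (6,10); upper bound floor(n/2) = floor(10/2) = 5)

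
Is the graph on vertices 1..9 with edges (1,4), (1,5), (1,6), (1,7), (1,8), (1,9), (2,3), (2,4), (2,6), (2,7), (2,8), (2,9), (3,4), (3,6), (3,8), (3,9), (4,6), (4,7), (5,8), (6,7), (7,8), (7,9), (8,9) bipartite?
No (odd cycle of length 3: 6 -> 1 -> 4 -> 6)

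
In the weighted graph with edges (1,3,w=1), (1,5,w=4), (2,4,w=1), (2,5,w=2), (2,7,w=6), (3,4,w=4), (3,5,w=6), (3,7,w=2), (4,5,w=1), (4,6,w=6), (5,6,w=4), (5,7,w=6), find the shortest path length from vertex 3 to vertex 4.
4 (path: 3 -> 4; weights 4 = 4)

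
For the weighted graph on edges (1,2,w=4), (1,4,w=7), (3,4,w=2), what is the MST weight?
13 (MST edges: (1,2,w=4), (1,4,w=7), (3,4,w=2); sum of weights 4 + 7 + 2 = 13)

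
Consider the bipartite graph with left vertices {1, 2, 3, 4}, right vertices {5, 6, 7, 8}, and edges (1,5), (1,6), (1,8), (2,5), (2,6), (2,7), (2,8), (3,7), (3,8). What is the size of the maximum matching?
3 (matching: (1,8), (2,6), (3,7); upper bound min(|L|,|R|) = min(4,4) = 4)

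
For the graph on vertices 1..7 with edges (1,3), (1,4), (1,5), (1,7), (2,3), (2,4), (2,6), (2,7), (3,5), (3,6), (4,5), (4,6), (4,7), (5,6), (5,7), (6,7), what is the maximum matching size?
3 (matching: (1,4), (2,7), (5,6); upper bound floor(n/2) = floor(7/2) = 3)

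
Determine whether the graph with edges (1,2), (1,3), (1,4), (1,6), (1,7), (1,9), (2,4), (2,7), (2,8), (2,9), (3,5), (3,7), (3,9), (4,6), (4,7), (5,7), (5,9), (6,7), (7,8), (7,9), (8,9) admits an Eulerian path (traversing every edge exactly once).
No (4 vertices have odd degree: {2, 5, 6, 8}; Eulerian path requires 0 or 2)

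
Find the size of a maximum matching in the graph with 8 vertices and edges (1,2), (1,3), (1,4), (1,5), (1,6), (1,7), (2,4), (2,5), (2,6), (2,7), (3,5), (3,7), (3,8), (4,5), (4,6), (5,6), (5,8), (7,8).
4 (matching: (1,3), (2,7), (4,6), (5,8); upper bound floor(n/2) = floor(8/2) = 4)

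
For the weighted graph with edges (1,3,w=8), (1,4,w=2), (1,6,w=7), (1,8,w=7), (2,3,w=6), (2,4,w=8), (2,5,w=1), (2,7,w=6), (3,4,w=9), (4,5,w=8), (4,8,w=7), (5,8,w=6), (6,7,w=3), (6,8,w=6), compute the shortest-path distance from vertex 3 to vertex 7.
12 (path: 3 -> 2 -> 7; weights 6 + 6 = 12)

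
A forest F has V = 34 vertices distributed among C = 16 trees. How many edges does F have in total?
18 (Each of the 16 component trees on V_i vertices has V_i - 1 edges; summing gives V - C = 34 - 16 = 18)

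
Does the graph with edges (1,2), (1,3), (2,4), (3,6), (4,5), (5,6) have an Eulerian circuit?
Yes (the graph is connected and all 6 vertices have even degree)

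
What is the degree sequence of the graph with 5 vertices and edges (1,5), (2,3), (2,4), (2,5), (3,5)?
[3, 3, 2, 1, 1] (degrees: deg(1)=1, deg(2)=3, deg(3)=2, deg(4)=1, deg(5)=3)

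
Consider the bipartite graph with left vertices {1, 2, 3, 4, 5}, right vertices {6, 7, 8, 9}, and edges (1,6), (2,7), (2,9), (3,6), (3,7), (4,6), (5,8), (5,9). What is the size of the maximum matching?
4 (matching: (1,6), (2,9), (3,7), (5,8); upper bound min(|L|,|R|) = min(5,4) = 4)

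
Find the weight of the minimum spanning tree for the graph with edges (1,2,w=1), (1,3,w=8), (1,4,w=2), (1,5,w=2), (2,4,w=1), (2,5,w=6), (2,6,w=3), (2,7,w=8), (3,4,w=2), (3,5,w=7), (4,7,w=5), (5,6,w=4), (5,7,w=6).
14 (MST edges: (1,2,w=1), (1,5,w=2), (2,4,w=1), (2,6,w=3), (3,4,w=2), (4,7,w=5); sum of weights 1 + 2 + 1 + 3 + 2 + 5 = 14)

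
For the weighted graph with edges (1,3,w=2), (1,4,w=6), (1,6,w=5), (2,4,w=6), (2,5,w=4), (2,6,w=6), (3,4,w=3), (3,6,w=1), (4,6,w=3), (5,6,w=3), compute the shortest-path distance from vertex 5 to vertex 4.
6 (path: 5 -> 6 -> 4; weights 3 + 3 = 6)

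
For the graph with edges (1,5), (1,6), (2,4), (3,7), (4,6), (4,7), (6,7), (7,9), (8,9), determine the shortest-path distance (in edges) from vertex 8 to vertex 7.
2 (path: 8 -> 9 -> 7, 2 edges)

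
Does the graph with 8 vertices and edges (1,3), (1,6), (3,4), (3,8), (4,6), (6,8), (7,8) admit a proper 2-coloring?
Yes. Partition: {1, 2, 4, 5, 8}, {3, 6, 7}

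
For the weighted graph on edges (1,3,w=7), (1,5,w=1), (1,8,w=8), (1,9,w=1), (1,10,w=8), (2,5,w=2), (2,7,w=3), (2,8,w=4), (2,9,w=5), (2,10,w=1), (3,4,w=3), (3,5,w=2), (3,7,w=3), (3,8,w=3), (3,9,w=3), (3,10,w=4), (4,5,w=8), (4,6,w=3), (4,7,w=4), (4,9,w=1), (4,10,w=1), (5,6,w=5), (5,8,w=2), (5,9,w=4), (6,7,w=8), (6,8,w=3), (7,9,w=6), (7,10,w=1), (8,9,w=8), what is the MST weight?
13 (MST edges: (1,5,w=1), (1,9,w=1), (2,10,w=1), (3,5,w=2), (4,6,w=3), (4,9,w=1), (4,10,w=1), (5,8,w=2), (7,10,w=1); sum of weights 1 + 1 + 1 + 2 + 3 + 1 + 1 + 2 + 1 = 13)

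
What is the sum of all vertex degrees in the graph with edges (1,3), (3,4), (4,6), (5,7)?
8 (handshake: sum of degrees = 2|E| = 2 x 4 = 8)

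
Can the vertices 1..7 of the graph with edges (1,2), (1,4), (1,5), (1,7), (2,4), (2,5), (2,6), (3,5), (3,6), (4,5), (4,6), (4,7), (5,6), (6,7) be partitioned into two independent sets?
No (odd cycle of length 3: 7 -> 1 -> 4 -> 7)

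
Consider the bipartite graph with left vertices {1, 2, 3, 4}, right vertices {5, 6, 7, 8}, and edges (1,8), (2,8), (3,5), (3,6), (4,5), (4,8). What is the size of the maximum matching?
3 (matching: (1,8), (3,6), (4,5); upper bound min(|L|,|R|) = min(4,4) = 4)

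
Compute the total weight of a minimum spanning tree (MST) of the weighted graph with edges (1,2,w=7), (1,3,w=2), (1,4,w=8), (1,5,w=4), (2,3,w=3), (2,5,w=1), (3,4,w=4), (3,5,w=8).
10 (MST edges: (1,3,w=2), (2,3,w=3), (2,5,w=1), (3,4,w=4); sum of weights 2 + 3 + 1 + 4 = 10)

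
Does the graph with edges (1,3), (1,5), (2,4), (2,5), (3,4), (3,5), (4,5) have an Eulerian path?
Yes (the graph is connected and exactly 2 vertices have odd degree: {3, 4}; any Eulerian path must start and end at those)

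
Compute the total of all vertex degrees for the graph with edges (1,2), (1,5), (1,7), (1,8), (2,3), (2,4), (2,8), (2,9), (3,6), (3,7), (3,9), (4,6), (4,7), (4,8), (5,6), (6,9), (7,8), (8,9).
36 (handshake: sum of degrees = 2|E| = 2 x 18 = 36)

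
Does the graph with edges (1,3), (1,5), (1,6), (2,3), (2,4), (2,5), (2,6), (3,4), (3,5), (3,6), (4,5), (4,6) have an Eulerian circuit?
No (2 vertices have odd degree: {1, 3}; Eulerian circuit requires 0)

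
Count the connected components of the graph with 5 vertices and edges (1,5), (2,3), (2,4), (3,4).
2 (components: {1, 5}, {2, 3, 4})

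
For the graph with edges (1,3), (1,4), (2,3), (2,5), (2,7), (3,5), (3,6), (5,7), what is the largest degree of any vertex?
4 (attained at vertex 3)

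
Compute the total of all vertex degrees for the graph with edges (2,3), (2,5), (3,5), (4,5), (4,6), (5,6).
12 (handshake: sum of degrees = 2|E| = 2 x 6 = 12)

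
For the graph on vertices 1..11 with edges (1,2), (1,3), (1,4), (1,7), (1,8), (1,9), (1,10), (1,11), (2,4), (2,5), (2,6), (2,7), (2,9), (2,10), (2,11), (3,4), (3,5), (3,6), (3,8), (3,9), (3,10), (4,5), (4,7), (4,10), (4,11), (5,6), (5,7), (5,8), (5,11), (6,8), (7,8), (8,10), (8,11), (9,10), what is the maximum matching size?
5 (matching: (1,9), (2,10), (3,6), (5,7), (8,11); upper bound floor(n/2) = floor(11/2) = 5)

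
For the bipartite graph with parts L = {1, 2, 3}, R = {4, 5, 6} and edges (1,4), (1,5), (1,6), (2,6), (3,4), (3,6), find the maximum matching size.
3 (matching: (1,5), (2,6), (3,4); upper bound min(|L|,|R|) = min(3,3) = 3)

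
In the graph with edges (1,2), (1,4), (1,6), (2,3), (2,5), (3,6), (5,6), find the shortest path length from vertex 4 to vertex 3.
3 (path: 4 -> 1 -> 2 -> 3, 3 edges)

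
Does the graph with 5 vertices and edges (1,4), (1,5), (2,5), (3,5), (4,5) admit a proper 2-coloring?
No (odd cycle of length 3: 4 -> 1 -> 5 -> 4)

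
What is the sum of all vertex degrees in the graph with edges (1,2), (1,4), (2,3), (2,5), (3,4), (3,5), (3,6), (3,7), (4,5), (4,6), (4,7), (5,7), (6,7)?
26 (handshake: sum of degrees = 2|E| = 2 x 13 = 26)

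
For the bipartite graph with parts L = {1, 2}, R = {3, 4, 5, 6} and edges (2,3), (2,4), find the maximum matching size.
1 (matching: (2,4); upper bound min(|L|,|R|) = min(2,4) = 2)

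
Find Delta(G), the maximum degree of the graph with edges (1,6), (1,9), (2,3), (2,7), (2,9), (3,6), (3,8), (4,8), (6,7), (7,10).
3 (attained at vertices 2, 3, 6, 7)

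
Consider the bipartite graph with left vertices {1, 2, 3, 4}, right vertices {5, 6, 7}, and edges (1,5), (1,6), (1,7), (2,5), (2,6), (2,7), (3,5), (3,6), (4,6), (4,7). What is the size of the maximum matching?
3 (matching: (1,7), (2,6), (3,5); upper bound min(|L|,|R|) = min(4,3) = 3)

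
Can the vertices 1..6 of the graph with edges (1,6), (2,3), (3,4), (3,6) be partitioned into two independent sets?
Yes. Partition: {1, 3, 5}, {2, 4, 6}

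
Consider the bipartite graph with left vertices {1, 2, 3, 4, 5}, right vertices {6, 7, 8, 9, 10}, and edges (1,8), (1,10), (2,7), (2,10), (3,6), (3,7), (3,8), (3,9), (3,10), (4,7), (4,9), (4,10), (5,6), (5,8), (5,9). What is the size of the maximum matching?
5 (matching: (1,8), (2,7), (3,9), (4,10), (5,6); upper bound min(|L|,|R|) = min(5,5) = 5)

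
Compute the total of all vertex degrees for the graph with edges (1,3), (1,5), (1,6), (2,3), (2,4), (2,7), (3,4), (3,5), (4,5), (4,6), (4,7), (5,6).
24 (handshake: sum of degrees = 2|E| = 2 x 12 = 24)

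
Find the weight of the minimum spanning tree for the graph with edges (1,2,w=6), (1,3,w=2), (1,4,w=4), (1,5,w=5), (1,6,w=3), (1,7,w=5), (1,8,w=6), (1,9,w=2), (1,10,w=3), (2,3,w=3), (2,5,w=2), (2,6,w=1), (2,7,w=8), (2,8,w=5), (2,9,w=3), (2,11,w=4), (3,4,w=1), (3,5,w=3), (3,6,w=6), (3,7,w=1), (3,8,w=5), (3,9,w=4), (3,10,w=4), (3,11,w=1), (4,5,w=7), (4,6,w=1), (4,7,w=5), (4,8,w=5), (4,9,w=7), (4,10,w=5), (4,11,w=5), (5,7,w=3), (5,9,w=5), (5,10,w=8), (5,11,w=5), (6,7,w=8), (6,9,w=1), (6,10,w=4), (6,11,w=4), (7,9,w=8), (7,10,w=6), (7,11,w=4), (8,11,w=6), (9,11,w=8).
18 (MST edges: (1,3,w=2), (1,10,w=3), (2,5,w=2), (2,6,w=1), (2,8,w=5), (3,4,w=1), (3,7,w=1), (3,11,w=1), (4,6,w=1), (6,9,w=1); sum of weights 2 + 3 + 2 + 1 + 5 + 1 + 1 + 1 + 1 + 1 = 18)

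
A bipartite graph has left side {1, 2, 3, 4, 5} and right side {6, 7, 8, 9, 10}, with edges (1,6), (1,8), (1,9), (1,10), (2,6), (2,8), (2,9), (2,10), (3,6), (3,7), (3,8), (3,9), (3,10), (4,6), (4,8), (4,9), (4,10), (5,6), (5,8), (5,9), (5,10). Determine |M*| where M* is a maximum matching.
5 (matching: (1,10), (2,9), (3,7), (4,8), (5,6); upper bound min(|L|,|R|) = min(5,5) = 5)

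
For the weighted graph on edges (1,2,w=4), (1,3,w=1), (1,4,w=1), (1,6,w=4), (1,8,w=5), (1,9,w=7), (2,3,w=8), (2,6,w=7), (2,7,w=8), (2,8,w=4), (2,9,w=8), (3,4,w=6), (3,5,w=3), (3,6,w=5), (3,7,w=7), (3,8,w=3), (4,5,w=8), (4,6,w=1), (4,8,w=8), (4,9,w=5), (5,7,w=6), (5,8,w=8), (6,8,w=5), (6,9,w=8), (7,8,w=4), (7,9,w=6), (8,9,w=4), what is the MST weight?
21 (MST edges: (1,2,w=4), (1,3,w=1), (1,4,w=1), (3,5,w=3), (3,8,w=3), (4,6,w=1), (7,8,w=4), (8,9,w=4); sum of weights 4 + 1 + 1 + 3 + 3 + 1 + 4 + 4 = 21)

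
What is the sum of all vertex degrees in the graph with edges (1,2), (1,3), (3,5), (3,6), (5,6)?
10 (handshake: sum of degrees = 2|E| = 2 x 5 = 10)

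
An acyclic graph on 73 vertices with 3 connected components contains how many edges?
70 (Each of the 3 component trees on V_i vertices has V_i - 1 edges; summing gives V - C = 73 - 3 = 70)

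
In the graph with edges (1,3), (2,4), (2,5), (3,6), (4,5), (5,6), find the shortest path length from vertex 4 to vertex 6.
2 (path: 4 -> 5 -> 6, 2 edges)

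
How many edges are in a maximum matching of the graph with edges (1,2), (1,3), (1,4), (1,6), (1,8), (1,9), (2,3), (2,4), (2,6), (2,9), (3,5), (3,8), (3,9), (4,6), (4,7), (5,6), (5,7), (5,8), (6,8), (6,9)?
4 (matching: (1,8), (2,6), (3,9), (5,7); upper bound floor(n/2) = floor(9/2) = 4)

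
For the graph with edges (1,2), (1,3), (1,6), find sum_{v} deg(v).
6 (handshake: sum of degrees = 2|E| = 2 x 3 = 6)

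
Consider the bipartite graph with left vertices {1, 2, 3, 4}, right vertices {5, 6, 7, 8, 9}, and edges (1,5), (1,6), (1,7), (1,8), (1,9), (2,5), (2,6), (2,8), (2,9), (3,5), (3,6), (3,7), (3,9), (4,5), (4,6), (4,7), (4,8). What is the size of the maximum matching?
4 (matching: (1,9), (2,8), (3,7), (4,6); upper bound min(|L|,|R|) = min(4,5) = 4)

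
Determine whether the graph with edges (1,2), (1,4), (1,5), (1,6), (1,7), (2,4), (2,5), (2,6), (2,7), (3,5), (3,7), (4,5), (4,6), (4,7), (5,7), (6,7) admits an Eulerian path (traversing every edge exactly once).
No (4 vertices have odd degree: {1, 2, 4, 5}; Eulerian path requires 0 or 2)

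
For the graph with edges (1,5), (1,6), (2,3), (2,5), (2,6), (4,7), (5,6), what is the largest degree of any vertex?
3 (attained at vertices 2, 5, 6)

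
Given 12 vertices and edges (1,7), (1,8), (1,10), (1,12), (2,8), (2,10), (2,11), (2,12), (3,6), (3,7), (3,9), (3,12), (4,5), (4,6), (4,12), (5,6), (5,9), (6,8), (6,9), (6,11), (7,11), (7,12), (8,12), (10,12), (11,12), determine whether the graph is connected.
Yes (BFS from 1 visits [1, 7, 8, 10, 12, 3, 11, 2, 6, 4, 9, 5] — all 12 vertices reached)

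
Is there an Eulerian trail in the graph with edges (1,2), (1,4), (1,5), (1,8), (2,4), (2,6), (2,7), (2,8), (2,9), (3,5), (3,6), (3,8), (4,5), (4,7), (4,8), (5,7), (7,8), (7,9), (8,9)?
No (4 vertices have odd degree: {3, 4, 7, 9}; Eulerian path requires 0 or 2)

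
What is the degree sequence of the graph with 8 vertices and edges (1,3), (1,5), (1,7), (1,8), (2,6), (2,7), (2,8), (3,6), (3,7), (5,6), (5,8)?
[4, 3, 3, 3, 3, 3, 3, 0] (degrees: deg(1)=4, deg(2)=3, deg(3)=3, deg(4)=0, deg(5)=3, deg(6)=3, deg(7)=3, deg(8)=3)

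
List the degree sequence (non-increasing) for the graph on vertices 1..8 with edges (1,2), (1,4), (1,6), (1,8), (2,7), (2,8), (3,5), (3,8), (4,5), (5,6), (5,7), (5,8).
[5, 4, 4, 3, 2, 2, 2, 2] (degrees: deg(1)=4, deg(2)=3, deg(3)=2, deg(4)=2, deg(5)=5, deg(6)=2, deg(7)=2, deg(8)=4)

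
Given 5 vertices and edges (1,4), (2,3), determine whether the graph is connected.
No, it has 3 components: {1, 4}, {2, 3}, {5}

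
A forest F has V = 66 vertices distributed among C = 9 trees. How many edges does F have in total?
57 (Each of the 9 component trees on V_i vertices has V_i - 1 edges; summing gives V - C = 66 - 9 = 57)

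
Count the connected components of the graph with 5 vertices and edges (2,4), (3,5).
3 (components: {1}, {2, 4}, {3, 5})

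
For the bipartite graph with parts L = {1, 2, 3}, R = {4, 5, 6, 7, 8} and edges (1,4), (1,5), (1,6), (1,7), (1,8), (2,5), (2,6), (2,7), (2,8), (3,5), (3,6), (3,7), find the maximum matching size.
3 (matching: (1,8), (2,7), (3,6); upper bound min(|L|,|R|) = min(3,5) = 3)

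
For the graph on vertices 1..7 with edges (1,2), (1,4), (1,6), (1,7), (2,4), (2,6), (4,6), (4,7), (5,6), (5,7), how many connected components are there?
2 (components: {1, 2, 4, 5, 6, 7}, {3})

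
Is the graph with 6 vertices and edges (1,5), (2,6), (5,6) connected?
No, it has 3 components: {1, 2, 5, 6}, {3}, {4}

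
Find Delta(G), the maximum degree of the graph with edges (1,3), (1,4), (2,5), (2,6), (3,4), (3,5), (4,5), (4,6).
4 (attained at vertex 4)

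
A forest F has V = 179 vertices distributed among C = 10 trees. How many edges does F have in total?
169 (Each of the 10 component trees on V_i vertices has V_i - 1 edges; summing gives V - C = 179 - 10 = 169)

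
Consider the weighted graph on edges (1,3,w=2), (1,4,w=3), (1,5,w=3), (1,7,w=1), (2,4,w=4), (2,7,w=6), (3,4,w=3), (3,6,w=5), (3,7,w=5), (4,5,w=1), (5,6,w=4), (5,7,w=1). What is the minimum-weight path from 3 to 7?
3 (path: 3 -> 1 -> 7; weights 2 + 1 = 3)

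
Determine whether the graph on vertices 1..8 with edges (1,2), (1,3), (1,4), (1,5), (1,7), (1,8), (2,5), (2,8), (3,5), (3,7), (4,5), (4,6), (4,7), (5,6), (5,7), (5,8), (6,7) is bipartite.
No (odd cycle of length 3: 5 -> 1 -> 4 -> 5)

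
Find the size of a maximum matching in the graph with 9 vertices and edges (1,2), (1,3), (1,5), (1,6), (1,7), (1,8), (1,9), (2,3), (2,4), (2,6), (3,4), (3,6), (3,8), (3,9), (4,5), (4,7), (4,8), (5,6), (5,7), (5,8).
4 (matching: (1,8), (2,6), (3,9), (5,7); upper bound floor(n/2) = floor(9/2) = 4)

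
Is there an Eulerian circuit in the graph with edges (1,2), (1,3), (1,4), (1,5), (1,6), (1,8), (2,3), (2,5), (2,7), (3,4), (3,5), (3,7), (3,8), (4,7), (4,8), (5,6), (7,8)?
Yes (the graph is connected and all 8 vertices have even degree)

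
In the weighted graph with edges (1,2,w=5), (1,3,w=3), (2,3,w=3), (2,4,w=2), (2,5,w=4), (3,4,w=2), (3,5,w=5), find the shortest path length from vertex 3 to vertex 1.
3 (path: 3 -> 1; weights 3 = 3)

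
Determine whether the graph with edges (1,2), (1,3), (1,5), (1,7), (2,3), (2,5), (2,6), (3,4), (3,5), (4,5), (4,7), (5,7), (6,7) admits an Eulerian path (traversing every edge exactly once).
Yes (the graph is connected and exactly 2 vertices have odd degree: {4, 5}; any Eulerian path must start and end at those)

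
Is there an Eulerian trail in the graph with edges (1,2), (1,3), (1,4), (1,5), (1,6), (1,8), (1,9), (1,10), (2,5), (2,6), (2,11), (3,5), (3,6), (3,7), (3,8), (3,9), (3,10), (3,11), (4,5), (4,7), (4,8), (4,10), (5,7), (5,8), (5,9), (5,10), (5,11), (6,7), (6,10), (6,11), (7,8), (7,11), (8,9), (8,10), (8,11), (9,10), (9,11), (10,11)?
Yes (the graph is connected and exactly 2 vertices have odd degree: {4, 5}; any Eulerian path must start and end at those)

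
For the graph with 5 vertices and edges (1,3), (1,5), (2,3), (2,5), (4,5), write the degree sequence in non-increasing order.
[3, 2, 2, 2, 1] (degrees: deg(1)=2, deg(2)=2, deg(3)=2, deg(4)=1, deg(5)=3)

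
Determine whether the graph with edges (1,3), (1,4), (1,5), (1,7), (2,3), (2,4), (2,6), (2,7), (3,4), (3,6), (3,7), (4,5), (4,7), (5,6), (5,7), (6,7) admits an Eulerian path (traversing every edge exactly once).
Yes (the graph is connected and exactly 2 vertices have odd degree: {3, 4}; any Eulerian path must start and end at those)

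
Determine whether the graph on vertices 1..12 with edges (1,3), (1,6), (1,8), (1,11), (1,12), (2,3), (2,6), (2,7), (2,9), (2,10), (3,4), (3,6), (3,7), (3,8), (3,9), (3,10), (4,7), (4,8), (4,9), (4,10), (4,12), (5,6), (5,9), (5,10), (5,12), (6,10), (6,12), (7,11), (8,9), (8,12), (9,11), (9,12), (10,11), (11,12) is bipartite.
No (odd cycle of length 3: 3 -> 1 -> 6 -> 3)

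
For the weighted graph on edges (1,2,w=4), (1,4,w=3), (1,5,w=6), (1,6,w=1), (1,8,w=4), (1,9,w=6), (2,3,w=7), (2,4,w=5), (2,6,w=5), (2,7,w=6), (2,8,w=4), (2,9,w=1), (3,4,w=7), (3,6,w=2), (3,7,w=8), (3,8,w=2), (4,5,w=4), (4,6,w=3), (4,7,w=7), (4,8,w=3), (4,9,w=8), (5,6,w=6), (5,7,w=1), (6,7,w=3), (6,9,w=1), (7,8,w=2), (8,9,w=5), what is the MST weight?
13 (MST edges: (1,4,w=3), (1,6,w=1), (2,9,w=1), (3,6,w=2), (3,8,w=2), (5,7,w=1), (6,9,w=1), (7,8,w=2); sum of weights 3 + 1 + 1 + 2 + 2 + 1 + 1 + 2 = 13)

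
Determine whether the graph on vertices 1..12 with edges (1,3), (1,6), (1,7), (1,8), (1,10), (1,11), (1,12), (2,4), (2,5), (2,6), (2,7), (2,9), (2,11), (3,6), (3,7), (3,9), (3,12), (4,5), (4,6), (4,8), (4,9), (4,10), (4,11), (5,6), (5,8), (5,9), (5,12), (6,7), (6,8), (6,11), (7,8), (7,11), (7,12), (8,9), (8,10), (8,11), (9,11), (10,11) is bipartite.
No (odd cycle of length 3: 10 -> 1 -> 11 -> 10)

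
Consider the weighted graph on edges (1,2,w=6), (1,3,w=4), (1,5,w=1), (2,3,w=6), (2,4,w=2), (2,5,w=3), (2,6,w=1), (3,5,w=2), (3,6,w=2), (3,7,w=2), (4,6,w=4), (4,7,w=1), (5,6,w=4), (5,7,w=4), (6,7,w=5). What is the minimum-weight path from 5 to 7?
4 (path: 5 -> 7; weights 4 = 4)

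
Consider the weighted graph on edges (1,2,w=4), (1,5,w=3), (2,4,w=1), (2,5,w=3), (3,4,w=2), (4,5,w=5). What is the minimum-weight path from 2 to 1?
4 (path: 2 -> 1; weights 4 = 4)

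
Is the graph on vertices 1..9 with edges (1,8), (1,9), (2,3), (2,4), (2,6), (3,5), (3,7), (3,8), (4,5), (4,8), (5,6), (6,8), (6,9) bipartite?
Yes. Partition: {1, 3, 4, 6}, {2, 5, 7, 8, 9}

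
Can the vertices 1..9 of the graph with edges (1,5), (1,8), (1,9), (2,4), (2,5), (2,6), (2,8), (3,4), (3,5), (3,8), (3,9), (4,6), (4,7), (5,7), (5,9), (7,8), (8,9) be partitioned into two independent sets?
No (odd cycle of length 3: 5 -> 1 -> 9 -> 5)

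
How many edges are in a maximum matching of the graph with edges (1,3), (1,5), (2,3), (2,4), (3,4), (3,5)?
2 (matching: (2,4), (3,5); upper bound floor(n/2) = floor(5/2) = 2)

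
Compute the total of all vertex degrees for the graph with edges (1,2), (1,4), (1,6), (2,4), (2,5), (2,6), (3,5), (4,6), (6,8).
18 (handshake: sum of degrees = 2|E| = 2 x 9 = 18)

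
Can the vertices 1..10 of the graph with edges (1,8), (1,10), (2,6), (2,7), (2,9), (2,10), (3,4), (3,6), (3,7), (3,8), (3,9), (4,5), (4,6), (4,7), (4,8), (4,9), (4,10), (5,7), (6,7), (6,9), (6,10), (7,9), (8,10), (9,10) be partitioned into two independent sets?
No (odd cycle of length 3: 10 -> 1 -> 8 -> 10)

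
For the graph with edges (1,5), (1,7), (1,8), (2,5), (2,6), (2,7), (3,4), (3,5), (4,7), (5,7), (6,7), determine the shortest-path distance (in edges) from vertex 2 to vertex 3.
2 (path: 2 -> 5 -> 3, 2 edges)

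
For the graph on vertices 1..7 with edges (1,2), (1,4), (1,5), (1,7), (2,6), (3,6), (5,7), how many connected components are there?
1 (components: {1, 2, 3, 4, 5, 6, 7})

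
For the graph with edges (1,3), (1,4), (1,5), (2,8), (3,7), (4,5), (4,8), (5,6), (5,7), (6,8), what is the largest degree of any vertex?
4 (attained at vertex 5)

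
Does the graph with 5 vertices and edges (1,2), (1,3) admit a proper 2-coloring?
Yes. Partition: {1, 4, 5}, {2, 3}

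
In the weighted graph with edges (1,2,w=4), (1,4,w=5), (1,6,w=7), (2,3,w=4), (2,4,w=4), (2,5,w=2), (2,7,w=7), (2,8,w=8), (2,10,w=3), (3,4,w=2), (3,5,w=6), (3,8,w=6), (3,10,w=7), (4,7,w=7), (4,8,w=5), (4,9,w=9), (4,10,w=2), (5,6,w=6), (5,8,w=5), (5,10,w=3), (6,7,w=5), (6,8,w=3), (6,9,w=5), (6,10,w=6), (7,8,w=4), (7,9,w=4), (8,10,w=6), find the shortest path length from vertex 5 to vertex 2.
2 (path: 5 -> 2; weights 2 = 2)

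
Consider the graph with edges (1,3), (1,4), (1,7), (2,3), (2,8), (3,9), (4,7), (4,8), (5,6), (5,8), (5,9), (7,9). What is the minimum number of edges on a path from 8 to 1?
2 (path: 8 -> 4 -> 1, 2 edges)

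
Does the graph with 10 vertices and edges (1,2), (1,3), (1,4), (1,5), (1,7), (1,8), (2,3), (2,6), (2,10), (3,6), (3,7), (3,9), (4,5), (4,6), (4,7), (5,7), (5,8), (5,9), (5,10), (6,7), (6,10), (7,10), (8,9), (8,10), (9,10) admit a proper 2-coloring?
No (odd cycle of length 3: 7 -> 1 -> 4 -> 7)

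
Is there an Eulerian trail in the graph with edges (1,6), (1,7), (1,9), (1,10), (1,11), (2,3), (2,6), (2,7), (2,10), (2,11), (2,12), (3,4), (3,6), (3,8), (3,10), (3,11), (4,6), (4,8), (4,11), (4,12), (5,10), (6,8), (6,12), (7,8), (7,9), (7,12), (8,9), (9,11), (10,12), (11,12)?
No (6 vertices have odd degree: {1, 4, 5, 7, 8, 10}; Eulerian path requires 0 or 2)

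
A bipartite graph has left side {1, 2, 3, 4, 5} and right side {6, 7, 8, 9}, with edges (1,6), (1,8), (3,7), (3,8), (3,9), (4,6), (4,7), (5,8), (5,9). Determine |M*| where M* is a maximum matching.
4 (matching: (1,8), (3,7), (4,6), (5,9); upper bound min(|L|,|R|) = min(5,4) = 4)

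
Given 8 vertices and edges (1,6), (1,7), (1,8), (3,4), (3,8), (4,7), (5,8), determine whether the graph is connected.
No, it has 2 components: {1, 3, 4, 5, 6, 7, 8}, {2}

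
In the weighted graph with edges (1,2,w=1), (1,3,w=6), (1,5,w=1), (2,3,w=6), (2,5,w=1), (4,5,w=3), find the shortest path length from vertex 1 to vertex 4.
4 (path: 1 -> 5 -> 4; weights 1 + 3 = 4)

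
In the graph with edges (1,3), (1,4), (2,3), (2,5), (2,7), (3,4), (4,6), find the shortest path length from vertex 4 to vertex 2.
2 (path: 4 -> 3 -> 2, 2 edges)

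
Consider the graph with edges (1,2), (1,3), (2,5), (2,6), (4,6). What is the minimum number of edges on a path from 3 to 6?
3 (path: 3 -> 1 -> 2 -> 6, 3 edges)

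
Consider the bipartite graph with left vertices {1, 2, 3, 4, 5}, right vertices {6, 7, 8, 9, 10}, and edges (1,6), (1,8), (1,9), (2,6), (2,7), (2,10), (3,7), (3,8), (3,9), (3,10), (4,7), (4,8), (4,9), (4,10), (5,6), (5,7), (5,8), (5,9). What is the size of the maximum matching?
5 (matching: (1,9), (2,10), (3,8), (4,7), (5,6); upper bound min(|L|,|R|) = min(5,5) = 5)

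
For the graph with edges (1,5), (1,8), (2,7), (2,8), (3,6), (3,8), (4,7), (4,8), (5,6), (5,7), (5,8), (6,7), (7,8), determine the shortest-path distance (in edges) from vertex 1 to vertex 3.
2 (path: 1 -> 8 -> 3, 2 edges)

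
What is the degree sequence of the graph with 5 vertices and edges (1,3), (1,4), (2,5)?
[2, 1, 1, 1, 1] (degrees: deg(1)=2, deg(2)=1, deg(3)=1, deg(4)=1, deg(5)=1)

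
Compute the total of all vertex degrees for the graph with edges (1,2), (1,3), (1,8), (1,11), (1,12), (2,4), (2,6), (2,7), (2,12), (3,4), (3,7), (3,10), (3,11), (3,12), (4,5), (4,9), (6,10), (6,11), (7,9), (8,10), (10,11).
42 (handshake: sum of degrees = 2|E| = 2 x 21 = 42)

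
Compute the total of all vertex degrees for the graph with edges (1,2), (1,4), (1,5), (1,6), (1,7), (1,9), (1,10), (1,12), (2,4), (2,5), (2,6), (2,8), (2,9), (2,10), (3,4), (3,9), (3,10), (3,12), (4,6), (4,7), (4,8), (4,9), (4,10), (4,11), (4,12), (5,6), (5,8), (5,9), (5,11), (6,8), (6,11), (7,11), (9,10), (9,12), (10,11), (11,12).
72 (handshake: sum of degrees = 2|E| = 2 x 36 = 72)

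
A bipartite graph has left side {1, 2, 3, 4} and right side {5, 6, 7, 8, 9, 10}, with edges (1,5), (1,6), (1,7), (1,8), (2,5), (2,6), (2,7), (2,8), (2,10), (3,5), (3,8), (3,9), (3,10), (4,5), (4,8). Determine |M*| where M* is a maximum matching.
4 (matching: (1,7), (2,10), (3,9), (4,8); upper bound min(|L|,|R|) = min(4,6) = 4)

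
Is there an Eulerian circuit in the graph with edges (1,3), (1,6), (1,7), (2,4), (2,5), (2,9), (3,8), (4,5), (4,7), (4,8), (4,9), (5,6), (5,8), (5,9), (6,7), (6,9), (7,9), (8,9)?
No (4 vertices have odd degree: {1, 2, 4, 5}; Eulerian circuit requires 0)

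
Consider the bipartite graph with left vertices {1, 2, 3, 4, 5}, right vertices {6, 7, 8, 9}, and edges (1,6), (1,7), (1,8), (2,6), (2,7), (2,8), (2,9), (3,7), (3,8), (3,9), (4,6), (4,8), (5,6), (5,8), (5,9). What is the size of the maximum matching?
4 (matching: (1,8), (2,9), (3,7), (4,6); upper bound min(|L|,|R|) = min(5,4) = 4)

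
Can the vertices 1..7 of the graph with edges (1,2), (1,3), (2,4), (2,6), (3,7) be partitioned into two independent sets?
Yes. Partition: {1, 4, 5, 6, 7}, {2, 3}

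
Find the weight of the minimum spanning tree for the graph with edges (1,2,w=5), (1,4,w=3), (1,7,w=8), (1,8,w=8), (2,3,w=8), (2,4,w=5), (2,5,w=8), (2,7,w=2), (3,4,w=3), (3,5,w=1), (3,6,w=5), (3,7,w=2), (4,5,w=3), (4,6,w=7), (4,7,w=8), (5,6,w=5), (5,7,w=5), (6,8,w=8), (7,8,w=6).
22 (MST edges: (1,4,w=3), (2,7,w=2), (3,4,w=3), (3,5,w=1), (3,6,w=5), (3,7,w=2), (7,8,w=6); sum of weights 3 + 2 + 3 + 1 + 5 + 2 + 6 = 22)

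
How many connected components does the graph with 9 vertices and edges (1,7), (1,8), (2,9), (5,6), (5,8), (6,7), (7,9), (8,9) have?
3 (components: {1, 2, 5, 6, 7, 8, 9}, {3}, {4})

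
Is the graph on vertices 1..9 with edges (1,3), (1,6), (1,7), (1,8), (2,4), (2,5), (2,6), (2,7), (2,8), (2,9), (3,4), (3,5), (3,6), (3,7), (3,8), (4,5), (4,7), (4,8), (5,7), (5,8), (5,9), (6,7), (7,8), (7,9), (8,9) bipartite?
No (odd cycle of length 3: 7 -> 1 -> 6 -> 7)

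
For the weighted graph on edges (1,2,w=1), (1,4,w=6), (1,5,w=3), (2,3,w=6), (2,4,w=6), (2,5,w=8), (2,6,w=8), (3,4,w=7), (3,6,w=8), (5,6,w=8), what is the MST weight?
24 (MST edges: (1,2,w=1), (1,4,w=6), (1,5,w=3), (2,3,w=6), (2,6,w=8); sum of weights 1 + 6 + 3 + 6 + 8 = 24)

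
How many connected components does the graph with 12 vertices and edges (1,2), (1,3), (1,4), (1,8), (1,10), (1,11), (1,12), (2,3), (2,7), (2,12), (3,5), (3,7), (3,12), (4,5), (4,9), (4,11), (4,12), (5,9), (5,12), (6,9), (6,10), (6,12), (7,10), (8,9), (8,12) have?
1 (components: {1, 2, 3, 4, 5, 6, 7, 8, 9, 10, 11, 12})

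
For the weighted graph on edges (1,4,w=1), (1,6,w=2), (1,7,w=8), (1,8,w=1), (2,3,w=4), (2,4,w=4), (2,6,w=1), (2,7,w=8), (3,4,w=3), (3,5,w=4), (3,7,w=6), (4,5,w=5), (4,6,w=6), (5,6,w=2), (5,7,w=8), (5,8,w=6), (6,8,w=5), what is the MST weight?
16 (MST edges: (1,4,w=1), (1,6,w=2), (1,8,w=1), (2,6,w=1), (3,4,w=3), (3,7,w=6), (5,6,w=2); sum of weights 1 + 2 + 1 + 1 + 3 + 6 + 2 = 16)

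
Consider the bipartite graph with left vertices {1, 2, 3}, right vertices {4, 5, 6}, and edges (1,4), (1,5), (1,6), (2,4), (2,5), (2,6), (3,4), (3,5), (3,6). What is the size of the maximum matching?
3 (matching: (1,6), (2,5), (3,4); upper bound min(|L|,|R|) = min(3,3) = 3)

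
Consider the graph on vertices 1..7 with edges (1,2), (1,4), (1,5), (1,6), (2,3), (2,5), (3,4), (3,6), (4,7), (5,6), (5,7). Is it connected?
Yes (BFS from 1 visits [1, 2, 4, 5, 6, 3, 7] — all 7 vertices reached)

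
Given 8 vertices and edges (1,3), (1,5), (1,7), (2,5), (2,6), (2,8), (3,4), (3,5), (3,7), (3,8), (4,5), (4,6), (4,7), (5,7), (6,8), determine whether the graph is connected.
Yes (BFS from 1 visits [1, 3, 5, 7, 4, 8, 2, 6] — all 8 vertices reached)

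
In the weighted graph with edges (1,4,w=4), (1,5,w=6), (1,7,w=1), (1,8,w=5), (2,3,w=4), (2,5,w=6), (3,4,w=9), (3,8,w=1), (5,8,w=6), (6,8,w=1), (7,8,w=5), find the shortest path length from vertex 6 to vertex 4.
10 (path: 6 -> 8 -> 1 -> 4; weights 1 + 5 + 4 = 10)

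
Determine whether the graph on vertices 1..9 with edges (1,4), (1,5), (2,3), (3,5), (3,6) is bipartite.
Yes. Partition: {1, 3, 7, 8, 9}, {2, 4, 5, 6}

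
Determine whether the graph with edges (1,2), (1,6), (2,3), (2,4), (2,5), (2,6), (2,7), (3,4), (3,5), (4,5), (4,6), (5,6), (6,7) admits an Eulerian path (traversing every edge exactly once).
Yes (the graph is connected and exactly 2 vertices have odd degree: {3, 6}; any Eulerian path must start and end at those)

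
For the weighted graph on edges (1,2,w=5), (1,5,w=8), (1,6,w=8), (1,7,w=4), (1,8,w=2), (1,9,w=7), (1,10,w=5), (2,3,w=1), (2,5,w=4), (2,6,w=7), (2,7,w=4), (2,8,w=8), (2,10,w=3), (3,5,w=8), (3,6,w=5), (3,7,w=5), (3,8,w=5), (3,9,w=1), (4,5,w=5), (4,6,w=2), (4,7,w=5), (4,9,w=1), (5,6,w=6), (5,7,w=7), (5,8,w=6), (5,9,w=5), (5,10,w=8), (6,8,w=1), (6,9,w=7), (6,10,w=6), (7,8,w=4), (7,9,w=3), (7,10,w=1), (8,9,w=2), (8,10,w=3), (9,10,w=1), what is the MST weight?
14 (MST edges: (1,8,w=2), (2,3,w=1), (2,5,w=4), (3,9,w=1), (4,6,w=2), (4,9,w=1), (6,8,w=1), (7,10,w=1), (9,10,w=1); sum of weights 2 + 1 + 4 + 1 + 2 + 1 + 1 + 1 + 1 = 14)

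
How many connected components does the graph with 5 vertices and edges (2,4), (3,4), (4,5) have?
2 (components: {1}, {2, 3, 4, 5})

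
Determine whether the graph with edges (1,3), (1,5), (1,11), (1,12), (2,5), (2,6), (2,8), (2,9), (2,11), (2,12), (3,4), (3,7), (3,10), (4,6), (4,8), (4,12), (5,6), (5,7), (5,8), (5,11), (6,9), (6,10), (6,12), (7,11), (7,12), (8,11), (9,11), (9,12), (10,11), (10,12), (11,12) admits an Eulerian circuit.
Yes (the graph is connected and all 12 vertices have even degree)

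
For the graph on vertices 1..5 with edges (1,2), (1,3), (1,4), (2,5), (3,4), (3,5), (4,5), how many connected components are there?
1 (components: {1, 2, 3, 4, 5})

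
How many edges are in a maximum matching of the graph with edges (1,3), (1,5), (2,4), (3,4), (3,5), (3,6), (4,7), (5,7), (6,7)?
3 (matching: (1,5), (3,6), (4,7); upper bound floor(n/2) = floor(7/2) = 3)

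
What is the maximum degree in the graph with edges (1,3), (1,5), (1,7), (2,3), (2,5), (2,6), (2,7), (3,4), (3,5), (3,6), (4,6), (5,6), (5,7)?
5 (attained at vertices 3, 5)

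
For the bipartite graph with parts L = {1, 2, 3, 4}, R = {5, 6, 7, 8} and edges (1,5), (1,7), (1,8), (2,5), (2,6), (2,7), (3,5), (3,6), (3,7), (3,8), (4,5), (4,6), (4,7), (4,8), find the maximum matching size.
4 (matching: (1,8), (2,7), (3,6), (4,5); upper bound min(|L|,|R|) = min(4,4) = 4)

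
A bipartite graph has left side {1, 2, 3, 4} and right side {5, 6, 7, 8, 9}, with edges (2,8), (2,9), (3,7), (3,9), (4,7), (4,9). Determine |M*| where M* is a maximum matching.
3 (matching: (2,8), (3,9), (4,7); upper bound min(|L|,|R|) = min(4,5) = 4)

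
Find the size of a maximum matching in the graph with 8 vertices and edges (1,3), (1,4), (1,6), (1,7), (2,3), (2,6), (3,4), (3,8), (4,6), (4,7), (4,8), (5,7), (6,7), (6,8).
4 (matching: (1,3), (2,6), (4,8), (5,7); upper bound floor(n/2) = floor(8/2) = 4)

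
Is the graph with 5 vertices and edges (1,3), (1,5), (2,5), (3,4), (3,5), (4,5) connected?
Yes (BFS from 1 visits [1, 3, 5, 4, 2] — all 5 vertices reached)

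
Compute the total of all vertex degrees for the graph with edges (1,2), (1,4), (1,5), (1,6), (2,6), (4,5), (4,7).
14 (handshake: sum of degrees = 2|E| = 2 x 7 = 14)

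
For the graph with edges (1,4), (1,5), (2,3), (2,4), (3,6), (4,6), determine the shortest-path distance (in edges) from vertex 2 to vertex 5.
3 (path: 2 -> 4 -> 1 -> 5, 3 edges)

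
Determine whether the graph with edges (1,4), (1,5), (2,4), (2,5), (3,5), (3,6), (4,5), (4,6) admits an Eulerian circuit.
Yes (the graph is connected and all 6 vertices have even degree)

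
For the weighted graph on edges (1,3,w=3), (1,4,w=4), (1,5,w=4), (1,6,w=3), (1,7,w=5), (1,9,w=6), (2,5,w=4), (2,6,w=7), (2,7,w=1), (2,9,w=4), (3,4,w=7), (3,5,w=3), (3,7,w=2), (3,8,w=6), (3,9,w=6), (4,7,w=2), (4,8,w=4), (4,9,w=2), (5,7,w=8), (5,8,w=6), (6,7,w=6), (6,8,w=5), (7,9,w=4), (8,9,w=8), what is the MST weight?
20 (MST edges: (1,3,w=3), (1,6,w=3), (2,7,w=1), (3,5,w=3), (3,7,w=2), (4,7,w=2), (4,8,w=4), (4,9,w=2); sum of weights 3 + 3 + 1 + 3 + 2 + 2 + 4 + 2 = 20)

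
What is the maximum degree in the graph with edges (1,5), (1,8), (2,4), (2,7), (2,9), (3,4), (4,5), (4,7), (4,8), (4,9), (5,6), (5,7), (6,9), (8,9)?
6 (attained at vertex 4)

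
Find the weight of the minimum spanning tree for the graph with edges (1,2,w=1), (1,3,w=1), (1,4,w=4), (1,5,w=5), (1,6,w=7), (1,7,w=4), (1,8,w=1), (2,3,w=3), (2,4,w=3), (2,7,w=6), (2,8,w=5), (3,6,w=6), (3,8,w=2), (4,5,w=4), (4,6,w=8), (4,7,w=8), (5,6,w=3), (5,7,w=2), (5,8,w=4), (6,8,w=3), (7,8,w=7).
14 (MST edges: (1,2,w=1), (1,3,w=1), (1,8,w=1), (2,4,w=3), (5,6,w=3), (5,7,w=2), (6,8,w=3); sum of weights 1 + 1 + 1 + 3 + 3 + 2 + 3 = 14)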